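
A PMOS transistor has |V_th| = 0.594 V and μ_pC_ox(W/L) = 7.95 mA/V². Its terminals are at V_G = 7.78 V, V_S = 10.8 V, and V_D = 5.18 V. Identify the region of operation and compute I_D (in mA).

V_SG = V_S − V_G = 10.8 − 7.78 = 3.02 V; V_SD = V_S − V_D = 10.8 − 5.18 = 5.62 V.
V_ov = V_SG − |V_th| = 3.02 − 0.594 = 2.43 V.
Since V_SD = 5.62 V ≥ V_ov = 2.43 V, the device is in saturation.
I_D = ½ k_p V_ov² = 0.5 × 7.95 × 2.43² = 23.4 mA.

Saturation; I_D = 23.4 mA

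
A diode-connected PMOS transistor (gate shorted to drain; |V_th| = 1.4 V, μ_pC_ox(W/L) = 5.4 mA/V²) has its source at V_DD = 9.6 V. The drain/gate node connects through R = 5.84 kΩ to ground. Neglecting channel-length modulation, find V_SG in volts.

V_SG = 2.09 V

With gate tied to drain, V_SG = V_SD ≥ V_SG − |V_th|, so the device is in saturation.
KCL at the drain: ½ k_p (V_SG − |V_th|)² = (V_DD − V_SG)/R.
Let x = V_SG − 1.4. Then 15.8 x² + x − 8.2 = 0, giving x = 0.69 V (positive root), so V_SG = 2.09 V.
I_D = (V_DD − V_SG)/R = (9.6 − 2.09) / 5.84 = 1.29 mA.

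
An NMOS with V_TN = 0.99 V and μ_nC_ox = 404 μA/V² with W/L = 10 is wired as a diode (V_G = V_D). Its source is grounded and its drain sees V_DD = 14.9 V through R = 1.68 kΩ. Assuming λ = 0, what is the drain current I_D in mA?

With gate tied to drain, V_GS = V_DS ≥ V_GS − V_TN, so the device is in saturation.
k_n = μ_nC_ox · (W/L) = 4.04 mA/V².
KCL at the drain: ½ k_n (V_GS − V_TN)² = (V_DD − V_GS)/R.
Let x = V_GS − 0.99. Then 3.39 x² + x − 13.91 = 0, giving x = 1.88 V (positive root), so V_GS = 2.87 V.
I_D = (V_DD − V_GS)/R = (14.9 − 2.87) / 1.68 = 7.16 mA.

I_D = 7.16 mA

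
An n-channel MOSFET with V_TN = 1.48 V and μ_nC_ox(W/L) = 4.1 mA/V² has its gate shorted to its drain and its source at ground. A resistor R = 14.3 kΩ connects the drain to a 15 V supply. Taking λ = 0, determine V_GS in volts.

With gate tied to drain, V_GS = V_DS ≥ V_GS − V_TN, so the device is in saturation.
KCL at the drain: ½ k_n (V_GS − V_TN)² = (V_DD − V_GS)/R.
Let x = V_GS − 1.48. Then 29.3 x² + x − 13.52 = 0, giving x = 0.662 V (positive root), so V_GS = 2.14 V.
I_D = (V_DD − V_GS)/R = (15 − 2.14) / 14.3 = 0.899 mA.

V_GS = 2.14 V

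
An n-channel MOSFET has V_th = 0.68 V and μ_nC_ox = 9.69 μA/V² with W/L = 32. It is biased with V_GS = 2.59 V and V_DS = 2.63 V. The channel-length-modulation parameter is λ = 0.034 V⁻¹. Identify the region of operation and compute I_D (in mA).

Saturation; I_D = 0.616 mA

k_n = μ_nC_ox · (W/L) = 0.3101 mA/V².
V_ov = V_GS − V_th = 2.59 − 0.68 = 1.91 V.
Since V_DS = 2.63 V ≥ V_ov = 1.91 V, the device is in saturation.
I_D = ½ k_n V_ov² (1 + λ V_DS) = 0.5 × 0.3101 × 1.91² × (1 + 0.034 × 2.63) = 0.616 mA.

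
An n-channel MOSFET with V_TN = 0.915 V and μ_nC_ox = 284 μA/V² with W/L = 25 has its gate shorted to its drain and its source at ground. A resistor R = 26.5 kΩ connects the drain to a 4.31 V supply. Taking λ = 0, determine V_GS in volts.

With gate tied to drain, V_GS = V_DS ≥ V_GS − V_TN, so the device is in saturation.
k_n = μ_nC_ox · (W/L) = 7.1 mA/V².
KCL at the drain: ½ k_n (V_GS − V_TN)² = (V_DD − V_GS)/R.
Let x = V_GS − 0.915. Then 94.1 x² + x − 3.395 = 0, giving x = 0.185 V (positive root), so V_GS = 1.1 V.
I_D = (V_DD − V_GS)/R = (4.31 − 1.1) / 26.5 = 0.121 mA.

V_GS = 1.10 V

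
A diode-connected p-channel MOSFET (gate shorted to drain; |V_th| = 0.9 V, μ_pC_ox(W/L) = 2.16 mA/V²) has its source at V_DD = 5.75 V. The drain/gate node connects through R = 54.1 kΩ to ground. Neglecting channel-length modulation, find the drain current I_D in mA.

With gate tied to drain, V_SG = V_SD ≥ V_SG − |V_th|, so the device is in saturation.
KCL at the drain: ½ k_p (V_SG − |V_th|)² = (V_DD − V_SG)/R.
Let x = V_SG − 0.9. Then 58.4 x² + x − 4.85 = 0, giving x = 0.28 V (positive root), so V_SG = 1.18 V.
I_D = (V_DD − V_SG)/R = (5.75 − 1.18) / 54.1 = 0.0845 mA.

I_D = 0.0845 mA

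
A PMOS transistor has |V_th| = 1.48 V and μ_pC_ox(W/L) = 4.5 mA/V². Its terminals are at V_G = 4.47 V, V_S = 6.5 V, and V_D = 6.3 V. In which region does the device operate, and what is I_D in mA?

V_SG = V_S − V_G = 6.5 − 4.47 = 2.03 V; V_SD = V_S − V_D = 6.5 − 6.3 = 0.2 V.
V_ov = V_SG − |V_th| = 2.03 − 1.48 = 0.55 V.
Since V_SD = 0.2 V < V_ov = 0.55 V, the device is in the triode region.
I_D = k_p [V_ov · V_SD − ½ V_SD²] = 4.5 × [0.55 × 0.2 − 0.5 × 0.2²] = 0.405 mA.

Triode; I_D = 0.405 mA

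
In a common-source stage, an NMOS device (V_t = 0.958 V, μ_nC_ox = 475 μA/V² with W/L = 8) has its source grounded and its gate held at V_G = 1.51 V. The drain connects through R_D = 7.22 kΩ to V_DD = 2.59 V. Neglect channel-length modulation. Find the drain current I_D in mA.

V_GS = V_G = 1.51 V, so V_ov = 1.51 − 0.958 = 0.552 V.
k_n = μ_nC_ox · (W/L) = 3.8 mA/V².
Assume saturation: I_D = ½ k_n V_ov² = 0.5 × 3.8 × 0.552² = 0.579 mA, giving V_DS = V_DD − I_D R_D = 2.59 − 0.579 × 7.22 = -1.59 V.
But -1.59 V < V_ov = 0.552 V, so the device is actually in triode.
In triode I_D = k_n[V_ov V_DS − ½ V_DS²] and I_D = (V_DD − V_DS)/R_D. Equating: 13.7 V_DS² − 16.14 V_DS + 2.59 = 0, giving V_DS = 0.192 V (the root below V_ov).
I_D = (2.59 − 0.192) / 7.22 = 0.332 mA.

I_D = 0.332 mA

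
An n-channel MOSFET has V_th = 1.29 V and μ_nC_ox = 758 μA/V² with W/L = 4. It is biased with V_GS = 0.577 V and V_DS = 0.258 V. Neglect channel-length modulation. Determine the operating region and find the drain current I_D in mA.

Cutoff; I_D = 0 mA

V_GS = 0.577 V < V_th = 1.29 V, so the transistor is in cutoff.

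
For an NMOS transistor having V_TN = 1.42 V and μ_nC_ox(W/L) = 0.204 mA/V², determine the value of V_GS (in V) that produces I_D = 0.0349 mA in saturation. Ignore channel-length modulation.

In saturation I_D = ½ k_n (V_GS − V_TN)², so V_GS − V_TN = √(2 I_D / k_n) = √(2 × 0.0349 / 0.204) = 0.585 V.
V_GS = 1.42 + 0.585 = 2 V.

V_GS = 2.00 V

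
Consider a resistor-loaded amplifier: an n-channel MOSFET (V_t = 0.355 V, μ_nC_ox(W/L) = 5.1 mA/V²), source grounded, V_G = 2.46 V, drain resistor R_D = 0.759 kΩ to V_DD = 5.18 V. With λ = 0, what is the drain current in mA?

I_D = 5.96 mA

V_GS = V_G = 2.46 V, so V_ov = 2.46 − 0.355 = 2.1 V.
Assume saturation: I_D = ½ k_n V_ov² = 0.5 × 5.1 × 2.1² = 11.3 mA, giving V_DS = V_DD − I_D R_D = 5.18 − 11.3 × 0.759 = -3.4 V.
But -3.4 V < V_ov = 2.1 V, so the device is actually in triode.
In triode I_D = k_n[V_ov V_DS − ½ V_DS²] and I_D = (V_DD − V_DS)/R_D. Equating: 1.94 V_DS² − 9.148 V_DS + 5.18 = 0, giving V_DS = 0.658 V (the root below V_ov).
I_D = (5.18 − 0.658) / 0.759 = 5.96 mA.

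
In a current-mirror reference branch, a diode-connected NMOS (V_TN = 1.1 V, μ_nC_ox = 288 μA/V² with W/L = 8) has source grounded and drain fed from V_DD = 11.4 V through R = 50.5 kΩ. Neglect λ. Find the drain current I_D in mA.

With gate tied to drain, V_GS = V_DS ≥ V_GS − V_TN, so the device is in saturation.
k_n = μ_nC_ox · (W/L) = 2.304 mA/V².
KCL at the drain: ½ k_n (V_GS − V_TN)² = (V_DD − V_GS)/R.
Let x = V_GS − 1.1. Then 58.2 x² + x − 10.3 = 0, giving x = 0.412 V (positive root), so V_GS = 1.51 V.
I_D = (V_DD − V_GS)/R = (11.4 − 1.51) / 50.5 = 0.196 mA.

I_D = 0.196 mA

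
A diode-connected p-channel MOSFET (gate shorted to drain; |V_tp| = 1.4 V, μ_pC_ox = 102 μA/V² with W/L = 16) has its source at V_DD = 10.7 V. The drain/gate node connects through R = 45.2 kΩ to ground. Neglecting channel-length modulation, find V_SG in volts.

V_SG = 1.89 V

With gate tied to drain, V_SG = V_SD ≥ V_SG − |V_tp|, so the device is in saturation.
k_p = μ_pC_ox · (W/L) = 1.632 mA/V².
KCL at the drain: ½ k_p (V_SG − |V_tp|)² = (V_DD − V_SG)/R.
Let x = V_SG − 1.4. Then 36.9 x² + x − 9.3 = 0, giving x = 0.489 V (positive root), so V_SG = 1.89 V.
I_D = (V_DD − V_SG)/R = (10.7 − 1.89) / 45.2 = 0.195 mA.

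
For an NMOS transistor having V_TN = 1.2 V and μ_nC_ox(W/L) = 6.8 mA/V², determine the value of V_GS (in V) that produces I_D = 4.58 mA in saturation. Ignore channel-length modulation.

V_GS = 2.36 V

In saturation I_D = ½ k_n (V_GS − V_TN)², so V_GS − V_TN = √(2 I_D / k_n) = √(2 × 4.58 / 6.8) = 1.16 V.
V_GS = 1.2 + 1.16 = 2.36 V.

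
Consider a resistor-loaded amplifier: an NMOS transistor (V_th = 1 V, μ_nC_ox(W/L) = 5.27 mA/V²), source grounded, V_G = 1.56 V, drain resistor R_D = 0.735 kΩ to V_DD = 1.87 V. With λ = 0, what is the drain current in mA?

V_GS = V_G = 1.56 V, so V_ov = 1.56 − 1 = 0.56 V.
Assume saturation: I_D = ½ k_n V_ov² = 0.5 × 5.27 × 0.56² = 0.826 mA, giving V_DS = V_DD − I_D R_D = 1.87 − 0.826 × 0.735 = 1.26 V.
V_DS = 1.26 V ≥ V_ov = 0.56 V, confirming saturation.

I_D = 0.826 mA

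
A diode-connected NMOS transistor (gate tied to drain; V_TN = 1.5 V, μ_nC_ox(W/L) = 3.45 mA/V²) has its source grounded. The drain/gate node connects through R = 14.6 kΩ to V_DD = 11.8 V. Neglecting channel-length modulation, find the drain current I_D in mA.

I_D = 0.663 mA

With gate tied to drain, V_GS = V_DS ≥ V_GS − V_TN, so the device is in saturation.
KCL at the drain: ½ k_n (V_GS − V_TN)² = (V_DD − V_GS)/R.
Let x = V_GS − 1.5. Then 25.2 x² + x − 10.3 = 0, giving x = 0.62 V (positive root), so V_GS = 2.12 V.
I_D = (V_DD − V_GS)/R = (11.8 − 2.12) / 14.6 = 0.663 mA.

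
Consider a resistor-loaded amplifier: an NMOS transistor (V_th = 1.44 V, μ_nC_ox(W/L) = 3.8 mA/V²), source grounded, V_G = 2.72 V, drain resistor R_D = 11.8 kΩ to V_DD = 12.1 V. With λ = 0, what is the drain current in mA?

I_D = 1.01 mA

V_GS = V_G = 2.72 V, so V_ov = 2.72 − 1.44 = 1.28 V.
Assume saturation: I_D = ½ k_n V_ov² = 0.5 × 3.8 × 1.28² = 3.11 mA, giving V_DS = V_DD − I_D R_D = 12.1 − 3.11 × 11.8 = -24.6 V.
But -24.6 V < V_ov = 1.28 V, so the device is actually in triode.
In triode I_D = k_n[V_ov V_DS − ½ V_DS²] and I_D = (V_DD − V_DS)/R_D. Equating: 22.4 V_DS² − 58.4 V_DS + 12.1 = 0, giving V_DS = 0.227 V (the root below V_ov).
I_D = (12.1 − 0.227) / 11.8 = 1.01 mA.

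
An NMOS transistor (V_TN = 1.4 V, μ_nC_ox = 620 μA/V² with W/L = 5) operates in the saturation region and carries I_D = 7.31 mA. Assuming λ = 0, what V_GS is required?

V_GS = 3.57 V

k_n = μ_nC_ox · (W/L) = 3.1 mA/V².
In saturation I_D = ½ k_n (V_GS − V_TN)², so V_GS − V_TN = √(2 I_D / k_n) = √(2 × 7.31 / 3.1) = 2.17 V.
V_GS = 1.4 + 2.17 = 3.57 V.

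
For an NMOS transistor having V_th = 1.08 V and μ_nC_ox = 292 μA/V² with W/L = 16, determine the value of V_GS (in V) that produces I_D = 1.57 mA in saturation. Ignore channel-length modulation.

V_GS = 1.90 V

k_n = μ_nC_ox · (W/L) = 4.672 mA/V².
In saturation I_D = ½ k_n (V_GS − V_th)², so V_GS − V_th = √(2 I_D / k_n) = √(2 × 1.57 / 4.672) = 0.82 V.
V_GS = 1.08 + 0.82 = 1.9 V.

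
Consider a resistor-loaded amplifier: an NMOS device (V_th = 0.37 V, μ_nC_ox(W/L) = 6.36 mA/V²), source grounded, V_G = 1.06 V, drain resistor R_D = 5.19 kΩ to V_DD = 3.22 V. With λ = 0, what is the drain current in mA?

V_GS = V_G = 1.06 V, so V_ov = 1.06 − 0.37 = 0.69 V.
Assume saturation: I_D = ½ k_n V_ov² = 0.5 × 6.36 × 0.69² = 1.51 mA, giving V_DS = V_DD − I_D R_D = 3.22 − 1.51 × 5.19 = -4.64 V.
But -4.64 V < V_ov = 0.69 V, so the device is actually in triode.
In triode I_D = k_n[V_ov V_DS − ½ V_DS²] and I_D = (V_DD − V_DS)/R_D. Equating: 16.5 V_DS² − 23.78 V_DS + 3.22 = 0, giving V_DS = 0.151 V (the root below V_ov).
I_D = (3.22 − 0.151) / 5.19 = 0.591 mA.

I_D = 0.591 mA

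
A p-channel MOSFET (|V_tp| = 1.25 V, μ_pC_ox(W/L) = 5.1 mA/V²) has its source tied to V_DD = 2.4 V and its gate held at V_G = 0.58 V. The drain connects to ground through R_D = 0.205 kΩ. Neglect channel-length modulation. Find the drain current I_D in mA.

I_D = 0.828 mA

V_SG = V_DD − V_G = 2.4 − 0.58 = 1.82 V, so V_ov = 1.82 − 1.25 = 0.57 V.
Assume saturation: I_D = ½ k_p V_ov² = 0.5 × 5.1 × 0.57² = 0.828 mA, giving V_SD = V_DD − I_D R_D = 2.4 − 0.828 × 0.205 = 2.23 V.
V_SD = 2.23 V ≥ V_ov = 0.57 V, confirming saturation.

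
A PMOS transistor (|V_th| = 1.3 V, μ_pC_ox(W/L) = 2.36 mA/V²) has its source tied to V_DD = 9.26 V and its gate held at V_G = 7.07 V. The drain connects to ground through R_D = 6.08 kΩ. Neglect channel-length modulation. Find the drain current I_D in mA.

V_SG = V_DD − V_G = 9.26 − 7.07 = 2.19 V, so V_ov = 2.19 − 1.3 = 0.89 V.
Assume saturation: I_D = ½ k_p V_ov² = 0.5 × 2.36 × 0.89² = 0.935 mA, giving V_SD = V_DD − I_D R_D = 9.26 − 0.935 × 6.08 = 3.58 V.
V_SD = 3.58 V ≥ V_ov = 0.89 V, confirming saturation.

I_D = 0.935 mA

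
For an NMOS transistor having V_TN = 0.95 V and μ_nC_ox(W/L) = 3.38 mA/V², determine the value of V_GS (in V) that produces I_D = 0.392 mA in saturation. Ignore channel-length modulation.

In saturation I_D = ½ k_n (V_GS − V_TN)², so V_GS − V_TN = √(2 I_D / k_n) = √(2 × 0.392 / 3.38) = 0.482 V.
V_GS = 0.95 + 0.482 = 1.43 V.

V_GS = 1.43 V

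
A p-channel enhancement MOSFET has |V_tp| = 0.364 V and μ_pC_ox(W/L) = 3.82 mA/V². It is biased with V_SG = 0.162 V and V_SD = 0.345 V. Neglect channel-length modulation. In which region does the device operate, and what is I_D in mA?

V_SG = 0.162 V < |V_tp| = 0.364 V, so the transistor is in cutoff.

Cutoff; I_D = 0 mA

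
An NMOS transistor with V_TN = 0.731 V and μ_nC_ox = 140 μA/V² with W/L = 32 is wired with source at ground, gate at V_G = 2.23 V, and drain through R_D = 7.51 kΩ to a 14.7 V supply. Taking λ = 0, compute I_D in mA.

I_D = 1.91 mA

V_GS = V_G = 2.23 V, so V_ov = 2.23 − 0.731 = 1.5 V.
k_n = μ_nC_ox · (W/L) = 4.48 mA/V².
Assume saturation: I_D = ½ k_n V_ov² = 0.5 × 4.48 × 1.5² = 5.03 mA, giving V_DS = V_DD − I_D R_D = 14.7 − 5.03 × 7.51 = -23.1 V.
But -23.1 V < V_ov = 1.5 V, so the device is actually in triode.
In triode I_D = k_n[V_ov V_DS − ½ V_DS²] and I_D = (V_DD − V_DS)/R_D. Equating: 16.8 V_DS² − 51.43 V_DS + 14.7 = 0, giving V_DS = 0.319 V (the root below V_ov).
I_D = (14.7 − 0.319) / 7.51 = 1.91 mA.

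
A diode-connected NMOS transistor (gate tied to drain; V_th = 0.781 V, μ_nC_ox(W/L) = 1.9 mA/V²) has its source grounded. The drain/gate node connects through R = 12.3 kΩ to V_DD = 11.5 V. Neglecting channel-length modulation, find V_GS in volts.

V_GS = 1.70 V

With gate tied to drain, V_GS = V_DS ≥ V_GS − V_th, so the device is in saturation.
KCL at the drain: ½ k_n (V_GS − V_th)² = (V_DD − V_GS)/R.
Let x = V_GS − 0.781. Then 11.7 x² + x − 10.72 = 0, giving x = 0.916 V (positive root), so V_GS = 1.7 V.
I_D = (V_DD − V_GS)/R = (11.5 − 1.7) / 12.3 = 0.797 mA.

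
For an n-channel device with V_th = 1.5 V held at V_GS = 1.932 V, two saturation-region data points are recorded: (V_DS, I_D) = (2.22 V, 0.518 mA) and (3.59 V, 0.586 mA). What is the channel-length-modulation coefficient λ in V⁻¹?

λ = 0.122 V⁻¹

With V_GS fixed, I_D ∝ (1 + λ V_DS) in saturation, so I_D2/I_D1 = (1 + λ V_DS2)/(1 + λ V_DS1).
0.586/0.518 = 1.131 = (1 + 3.59 λ)/(1 + 2.22 λ).
Solving: λ (I_D1 V_DS2 − I_D2 V_DS1) = I_D2 − I_D1, so λ = (0.586 − 0.518) / (0.518 × 3.59 − 0.586 × 2.22) = 0.068 / 0.559 = 0.122 V⁻¹.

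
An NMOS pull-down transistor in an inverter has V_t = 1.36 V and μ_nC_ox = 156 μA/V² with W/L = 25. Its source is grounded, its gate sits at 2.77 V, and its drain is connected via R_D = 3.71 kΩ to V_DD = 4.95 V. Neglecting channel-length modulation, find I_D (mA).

V_GS = V_G = 2.77 V, so V_ov = 2.77 − 1.36 = 1.41 V.
k_n = μ_nC_ox · (W/L) = 3.9 mA/V².
Assume saturation: I_D = ½ k_n V_ov² = 0.5 × 3.9 × 1.41² = 3.88 mA, giving V_DS = V_DD − I_D R_D = 4.95 − 3.88 × 3.71 = -9.43 V.
But -9.43 V < V_ov = 1.41 V, so the device is actually in triode.
In triode I_D = k_n[V_ov V_DS − ½ V_DS²] and I_D = (V_DD − V_DS)/R_D. Equating: 7.23 V_DS² − 21.4 V_DS + 4.95 = 0, giving V_DS = 0.253 V (the root below V_ov).
I_D = (4.95 − 0.253) / 3.71 = 1.27 mA.

I_D = 1.27 mA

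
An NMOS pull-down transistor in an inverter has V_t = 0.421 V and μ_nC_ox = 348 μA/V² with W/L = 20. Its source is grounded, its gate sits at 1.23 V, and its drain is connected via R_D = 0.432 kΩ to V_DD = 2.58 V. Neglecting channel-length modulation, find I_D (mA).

I_D = 2.28 mA

V_GS = V_G = 1.23 V, so V_ov = 1.23 − 0.421 = 0.809 V.
k_n = μ_nC_ox · (W/L) = 6.96 mA/V².
Assume saturation: I_D = ½ k_n V_ov² = 0.5 × 6.96 × 0.809² = 2.28 mA, giving V_DS = V_DD − I_D R_D = 2.58 − 2.28 × 0.432 = 1.6 V.
V_DS = 1.6 V ≥ V_ov = 0.809 V, confirming saturation.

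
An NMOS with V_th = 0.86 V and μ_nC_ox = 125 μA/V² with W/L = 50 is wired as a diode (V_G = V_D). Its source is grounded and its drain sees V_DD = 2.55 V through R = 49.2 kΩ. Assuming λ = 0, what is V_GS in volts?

V_GS = 0.962 V

With gate tied to drain, V_GS = V_DS ≥ V_GS − V_th, so the device is in saturation.
k_n = μ_nC_ox · (W/L) = 6.25 mA/V².
KCL at the drain: ½ k_n (V_GS − V_th)² = (V_DD − V_GS)/R.
Let x = V_GS − 0.86. Then 154 x² + x − 1.69 = 0, giving x = 0.102 V (positive root), so V_GS = 0.962 V.
I_D = (V_DD − V_GS)/R = (2.55 − 0.962) / 49.2 = 0.0323 mA.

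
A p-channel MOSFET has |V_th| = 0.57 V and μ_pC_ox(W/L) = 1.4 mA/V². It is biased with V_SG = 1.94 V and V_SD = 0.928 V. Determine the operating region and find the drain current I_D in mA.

V_ov = V_SG − |V_th| = 1.94 − 0.57 = 1.37 V.
Since V_SD = 0.928 V < V_ov = 1.37 V, the device is in the triode region.
I_D = k_p [V_ov · V_SD − ½ V_SD²] = 1.4 × [1.37 × 0.928 − 0.5 × 0.928²] = 1.18 mA.

Triode; I_D = 1.18 mA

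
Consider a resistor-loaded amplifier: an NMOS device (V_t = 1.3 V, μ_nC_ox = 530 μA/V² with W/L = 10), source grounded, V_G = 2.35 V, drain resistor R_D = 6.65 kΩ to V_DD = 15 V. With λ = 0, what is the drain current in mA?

V_GS = V_G = 2.35 V, so V_ov = 2.35 − 1.3 = 1.05 V.
k_n = μ_nC_ox · (W/L) = 5.3 mA/V².
Assume saturation: I_D = ½ k_n V_ov² = 0.5 × 5.3 × 1.05² = 2.92 mA, giving V_DS = V_DD − I_D R_D = 15 − 2.92 × 6.65 = -4.43 V.
But -4.43 V < V_ov = 1.05 V, so the device is actually in triode.
In triode I_D = k_n[V_ov V_DS − ½ V_DS²] and I_D = (V_DD − V_DS)/R_D. Equating: 17.6 V_DS² − 38.01 V_DS + 15 = 0, giving V_DS = 0.52 V (the root below V_ov).
I_D = (15 − 0.52) / 6.65 = 2.18 mA.

I_D = 2.18 mA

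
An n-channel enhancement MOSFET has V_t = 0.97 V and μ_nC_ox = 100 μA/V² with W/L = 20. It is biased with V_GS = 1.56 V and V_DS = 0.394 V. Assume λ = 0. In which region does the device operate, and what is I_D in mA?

Triode; I_D = 0.310 mA

k_n = μ_nC_ox · (W/L) = 2 mA/V².
V_ov = V_GS − V_t = 1.56 − 0.97 = 0.59 V.
Since V_DS = 0.394 V < V_ov = 0.59 V, the device is in the triode region.
I_D = k_n [V_ov · V_DS − ½ V_DS²] = 2 × [0.59 × 0.394 − 0.5 × 0.394²] = 0.31 mA.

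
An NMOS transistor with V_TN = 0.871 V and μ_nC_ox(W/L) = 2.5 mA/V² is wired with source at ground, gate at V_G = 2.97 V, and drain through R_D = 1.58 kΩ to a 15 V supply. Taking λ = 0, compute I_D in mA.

V_GS = V_G = 2.97 V, so V_ov = 2.97 − 0.871 = 2.1 V.
Assume saturation: I_D = ½ k_n V_ov² = 0.5 × 2.5 × 2.1² = 5.51 mA, giving V_DS = V_DD − I_D R_D = 15 − 5.51 × 1.58 = 6.3 V.
V_DS = 6.3 V ≥ V_ov = 2.1 V, confirming saturation.

I_D = 5.51 mA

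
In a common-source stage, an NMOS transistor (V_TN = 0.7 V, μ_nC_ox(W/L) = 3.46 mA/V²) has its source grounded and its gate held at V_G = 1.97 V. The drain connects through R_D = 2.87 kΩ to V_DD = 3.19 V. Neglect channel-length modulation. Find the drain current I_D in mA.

I_D = 1.02 mA

V_GS = V_G = 1.97 V, so V_ov = 1.97 − 0.7 = 1.27 V.
Assume saturation: I_D = ½ k_n V_ov² = 0.5 × 3.46 × 1.27² = 2.79 mA, giving V_DS = V_DD − I_D R_D = 3.19 − 2.79 × 2.87 = -4.82 V.
But -4.82 V < V_ov = 1.27 V, so the device is actually in triode.
In triode I_D = k_n[V_ov V_DS − ½ V_DS²] and I_D = (V_DD − V_DS)/R_D. Equating: 4.97 V_DS² − 13.61 V_DS + 3.19 = 0, giving V_DS = 0.259 V (the root below V_ov).
I_D = (3.19 − 0.259) / 2.87 = 1.02 mA.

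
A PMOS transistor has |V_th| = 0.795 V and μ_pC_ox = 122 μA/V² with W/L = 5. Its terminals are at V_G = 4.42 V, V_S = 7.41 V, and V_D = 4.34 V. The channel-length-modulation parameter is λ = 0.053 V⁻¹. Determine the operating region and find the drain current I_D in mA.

V_SG = V_S − V_G = 7.41 − 4.42 = 2.99 V; V_SD = V_S − V_D = 7.41 − 4.34 = 3.07 V.
k_p = μ_pC_ox · (W/L) = 0.61 mA/V².
V_ov = V_SG − |V_th| = 2.99 − 0.795 = 2.2 V.
Since V_SD = 3.07 V ≥ V_ov = 2.2 V, the device is in saturation.
I_D = ½ k_p V_ov² (1 + λ V_SD) = 0.5 × 0.61 × 2.2² × (1 + 0.053 × 3.07) = 1.71 mA.

Saturation; I_D = 1.71 mA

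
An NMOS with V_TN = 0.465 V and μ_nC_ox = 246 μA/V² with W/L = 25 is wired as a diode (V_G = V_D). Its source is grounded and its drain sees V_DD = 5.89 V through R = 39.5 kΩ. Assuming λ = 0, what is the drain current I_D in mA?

With gate tied to drain, V_GS = V_DS ≥ V_GS − V_TN, so the device is in saturation.
k_n = μ_nC_ox · (W/L) = 6.15 mA/V².
KCL at the drain: ½ k_n (V_GS − V_TN)² = (V_DD − V_GS)/R.
Let x = V_GS − 0.465. Then 121 x² + x − 5.425 = 0, giving x = 0.207 V (positive root), so V_GS = 0.672 V.
I_D = (V_DD − V_GS)/R = (5.89 − 0.672) / 39.5 = 0.132 mA.

I_D = 0.132 mA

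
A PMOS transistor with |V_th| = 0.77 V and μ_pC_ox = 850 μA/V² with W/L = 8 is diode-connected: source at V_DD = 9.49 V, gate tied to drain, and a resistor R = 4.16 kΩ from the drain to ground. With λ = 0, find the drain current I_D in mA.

With gate tied to drain, V_SG = V_SD ≥ V_SG − |V_th|, so the device is in saturation.
k_p = μ_pC_ox · (W/L) = 6.8 mA/V².
KCL at the drain: ½ k_p (V_SG − |V_th|)² = (V_DD − V_SG)/R.
Let x = V_SG − 0.77. Then 14.1 x² + x − 8.72 = 0, giving x = 0.751 V (positive root), so V_SG = 1.52 V.
I_D = (V_DD − V_SG)/R = (9.49 − 1.52) / 4.16 = 1.92 mA.

I_D = 1.92 mA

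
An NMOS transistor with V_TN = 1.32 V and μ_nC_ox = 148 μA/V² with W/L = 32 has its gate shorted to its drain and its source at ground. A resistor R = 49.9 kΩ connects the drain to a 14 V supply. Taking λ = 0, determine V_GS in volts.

With gate tied to drain, V_GS = V_DS ≥ V_GS − V_TN, so the device is in saturation.
k_n = μ_nC_ox · (W/L) = 4.736 mA/V².
KCL at the drain: ½ k_n (V_GS − V_TN)² = (V_DD − V_GS)/R.
Let x = V_GS − 1.32. Then 118 x² + x − 12.68 = 0, giving x = 0.323 V (positive root), so V_GS = 1.64 V.
I_D = (V_DD − V_GS)/R = (14 − 1.64) / 49.9 = 0.248 mA.

V_GS = 1.64 V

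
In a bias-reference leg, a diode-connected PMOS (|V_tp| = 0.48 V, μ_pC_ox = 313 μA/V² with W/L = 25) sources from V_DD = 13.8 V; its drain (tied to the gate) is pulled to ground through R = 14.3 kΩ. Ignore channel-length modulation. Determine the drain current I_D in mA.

With gate tied to drain, V_SG = V_SD ≥ V_SG − |V_tp|, so the device is in saturation.
k_p = μ_pC_ox · (W/L) = 7.825 mA/V².
KCL at the drain: ½ k_p (V_SG − |V_tp|)² = (V_DD − V_SG)/R.
Let x = V_SG − 0.48. Then 55.9 x² + x − 13.32 = 0, giving x = 0.479 V (positive root), so V_SG = 0.959 V.
I_D = (V_DD − V_SG)/R = (13.8 − 0.959) / 14.3 = 0.898 mA.

I_D = 0.898 mA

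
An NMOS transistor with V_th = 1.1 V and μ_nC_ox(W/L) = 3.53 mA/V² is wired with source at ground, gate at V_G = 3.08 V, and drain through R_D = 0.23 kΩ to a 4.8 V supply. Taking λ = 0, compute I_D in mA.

V_GS = V_G = 3.08 V, so V_ov = 3.08 − 1.1 = 1.98 V.
Assume saturation: I_D = ½ k_n V_ov² = 0.5 × 3.53 × 1.98² = 6.92 mA, giving V_DS = V_DD − I_D R_D = 4.8 − 6.92 × 0.23 = 3.21 V.
V_DS = 3.21 V ≥ V_ov = 1.98 V, confirming saturation.

I_D = 6.92 mA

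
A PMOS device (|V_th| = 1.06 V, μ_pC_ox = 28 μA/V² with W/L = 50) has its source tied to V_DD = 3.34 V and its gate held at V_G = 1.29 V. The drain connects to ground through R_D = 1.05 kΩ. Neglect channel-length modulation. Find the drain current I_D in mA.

I_D = 0.686 mA

V_SG = V_DD − V_G = 3.34 − 1.29 = 2.05 V, so V_ov = 2.05 − 1.06 = 0.99 V.
k_p = μ_pC_ox · (W/L) = 1.4 mA/V².
Assume saturation: I_D = ½ k_p V_ov² = 0.5 × 1.4 × 0.99² = 0.686 mA, giving V_SD = V_DD − I_D R_D = 3.34 − 0.686 × 1.05 = 2.62 V.
V_SD = 2.62 V ≥ V_ov = 0.99 V, confirming saturation.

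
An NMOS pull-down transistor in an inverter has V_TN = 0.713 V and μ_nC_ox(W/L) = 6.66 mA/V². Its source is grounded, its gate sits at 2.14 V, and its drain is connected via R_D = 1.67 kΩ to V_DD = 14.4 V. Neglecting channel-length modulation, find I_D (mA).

I_D = 6.78 mA

V_GS = V_G = 2.14 V, so V_ov = 2.14 − 0.713 = 1.43 V.
Assume saturation: I_D = ½ k_n V_ov² = 0.5 × 6.66 × 1.43² = 6.78 mA, giving V_DS = V_DD − I_D R_D = 14.4 − 6.78 × 1.67 = 3.08 V.
V_DS = 3.08 V ≥ V_ov = 1.43 V, confirming saturation.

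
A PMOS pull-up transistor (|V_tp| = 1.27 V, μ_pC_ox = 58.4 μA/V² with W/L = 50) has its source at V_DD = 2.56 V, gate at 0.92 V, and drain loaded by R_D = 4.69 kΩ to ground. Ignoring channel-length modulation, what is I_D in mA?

I_D = 0.200 mA

V_SG = V_DD − V_G = 2.56 − 0.92 = 1.64 V, so V_ov = 1.64 − 1.27 = 0.37 V.
k_p = μ_pC_ox · (W/L) = 2.92 mA/V².
Assume saturation: I_D = ½ k_p V_ov² = 0.5 × 2.92 × 0.37² = 0.2 mA, giving V_SD = V_DD − I_D R_D = 2.56 − 0.2 × 4.69 = 1.62 V.
V_SD = 1.62 V ≥ V_ov = 0.37 V, confirming saturation.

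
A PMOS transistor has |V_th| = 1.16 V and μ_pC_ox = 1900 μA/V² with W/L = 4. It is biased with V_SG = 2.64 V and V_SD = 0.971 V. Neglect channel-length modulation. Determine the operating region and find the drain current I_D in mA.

k_p = μ_pC_ox · (W/L) = 7.6 mA/V².
V_ov = V_SG − |V_th| = 2.64 − 1.16 = 1.48 V.
Since V_SD = 0.971 V < V_ov = 1.48 V, the device is in the triode region.
I_D = k_p [V_ov · V_SD − ½ V_SD²] = 7.6 × [1.48 × 0.971 − 0.5 × 0.971²] = 7.34 mA.

Triode; I_D = 7.34 mA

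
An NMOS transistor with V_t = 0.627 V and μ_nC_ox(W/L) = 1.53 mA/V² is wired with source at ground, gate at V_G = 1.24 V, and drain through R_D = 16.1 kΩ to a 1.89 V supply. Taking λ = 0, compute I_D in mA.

V_GS = V_G = 1.24 V, so V_ov = 1.24 − 0.627 = 0.613 V.
Assume saturation: I_D = ½ k_n V_ov² = 0.5 × 1.53 × 0.613² = 0.287 mA, giving V_DS = V_DD − I_D R_D = 1.89 − 0.287 × 16.1 = -2.74 V.
But -2.74 V < V_ov = 0.613 V, so the device is actually in triode.
In triode I_D = k_n[V_ov V_DS − ½ V_DS²] and I_D = (V_DD − V_DS)/R_D. Equating: 12.3 V_DS² − 16.1 V_DS + 1.89 = 0, giving V_DS = 0.13 V (the root below V_ov).
I_D = (1.89 − 0.13) / 16.1 = 0.109 mA.

I_D = 0.109 mA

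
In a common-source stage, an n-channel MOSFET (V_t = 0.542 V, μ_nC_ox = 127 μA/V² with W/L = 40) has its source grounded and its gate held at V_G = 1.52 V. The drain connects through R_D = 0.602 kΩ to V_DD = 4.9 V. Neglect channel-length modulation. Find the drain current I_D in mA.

I_D = 2.43 mA

V_GS = V_G = 1.52 V, so V_ov = 1.52 − 0.542 = 0.978 V.
k_n = μ_nC_ox · (W/L) = 5.08 mA/V².
Assume saturation: I_D = ½ k_n V_ov² = 0.5 × 5.08 × 0.978² = 2.43 mA, giving V_DS = V_DD − I_D R_D = 4.9 − 2.43 × 0.602 = 3.44 V.
V_DS = 3.44 V ≥ V_ov = 0.978 V, confirming saturation.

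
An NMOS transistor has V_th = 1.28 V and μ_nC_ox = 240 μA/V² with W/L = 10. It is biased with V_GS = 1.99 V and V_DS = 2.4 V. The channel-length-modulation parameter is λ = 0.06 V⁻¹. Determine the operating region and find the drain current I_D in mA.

Saturation; I_D = 0.692 mA

k_n = μ_nC_ox · (W/L) = 2.4 mA/V².
V_ov = V_GS − V_th = 1.99 − 1.28 = 0.71 V.
Since V_DS = 2.4 V ≥ V_ov = 0.71 V, the device is in saturation.
I_D = ½ k_n V_ov² (1 + λ V_DS) = 0.5 × 2.4 × 0.71² × (1 + 0.06 × 2.4) = 0.692 mA.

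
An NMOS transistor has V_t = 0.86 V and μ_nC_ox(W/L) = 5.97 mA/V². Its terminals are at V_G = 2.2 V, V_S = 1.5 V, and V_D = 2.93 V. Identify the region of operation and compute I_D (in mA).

V_GS = V_G − V_S = 2.2 − 1.5 = 0.7 V; V_DS = V_D − V_S = 2.93 − 1.5 = 1.43 V.
V_GS = 0.7 V < V_t = 0.86 V, so the transistor is in cutoff.

Cutoff; I_D = 0 mA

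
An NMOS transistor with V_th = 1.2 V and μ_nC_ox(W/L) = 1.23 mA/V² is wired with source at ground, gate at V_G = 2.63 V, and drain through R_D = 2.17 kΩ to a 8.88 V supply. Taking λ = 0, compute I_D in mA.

I_D = 1.26 mA

V_GS = V_G = 2.63 V, so V_ov = 2.63 − 1.2 = 1.43 V.
Assume saturation: I_D = ½ k_n V_ov² = 0.5 × 1.23 × 1.43² = 1.26 mA, giving V_DS = V_DD − I_D R_D = 8.88 − 1.26 × 2.17 = 6.15 V.
V_DS = 6.15 V ≥ V_ov = 1.43 V, confirming saturation.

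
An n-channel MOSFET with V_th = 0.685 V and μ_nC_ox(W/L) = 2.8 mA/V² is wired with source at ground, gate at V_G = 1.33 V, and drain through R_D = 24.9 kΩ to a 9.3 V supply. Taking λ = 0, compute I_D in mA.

I_D = 0.363 mA

V_GS = V_G = 1.33 V, so V_ov = 1.33 − 0.685 = 0.645 V.
Assume saturation: I_D = ½ k_n V_ov² = 0.5 × 2.8 × 0.645² = 0.582 mA, giving V_DS = V_DD − I_D R_D = 9.3 − 0.582 × 24.9 = -5.2 V.
But -5.2 V < V_ov = 0.645 V, so the device is actually in triode.
In triode I_D = k_n[V_ov V_DS − ½ V_DS²] and I_D = (V_DD − V_DS)/R_D. Equating: 34.9 V_DS² − 45.97 V_DS + 9.3 = 0, giving V_DS = 0.25 V (the root below V_ov).
I_D = (9.3 − 0.25) / 24.9 = 0.363 mA.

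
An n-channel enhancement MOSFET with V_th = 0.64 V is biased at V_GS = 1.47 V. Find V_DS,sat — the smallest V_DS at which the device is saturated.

The boundary between triode and saturation is V_DS = V_GS − V_th = V_ov.
V_ov = 1.47 − 0.64 = 0.83 V.

V_DS,sat = 0.830 V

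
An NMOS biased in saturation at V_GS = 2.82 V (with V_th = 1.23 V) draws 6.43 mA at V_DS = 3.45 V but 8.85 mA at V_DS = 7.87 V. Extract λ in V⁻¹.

λ = 0.121 V⁻¹

With V_GS fixed, I_D ∝ (1 + λ V_DS) in saturation, so I_D2/I_D1 = (1 + λ V_DS2)/(1 + λ V_DS1).
8.85/6.43 = 1.376 = (1 + 7.87 λ)/(1 + 3.45 λ).
Solving: λ (I_D1 V_DS2 − I_D2 V_DS1) = I_D2 − I_D1, so λ = (8.85 − 6.43) / (6.43 × 7.87 − 8.85 × 3.45) = 2.42 / 20.1 = 0.121 V⁻¹.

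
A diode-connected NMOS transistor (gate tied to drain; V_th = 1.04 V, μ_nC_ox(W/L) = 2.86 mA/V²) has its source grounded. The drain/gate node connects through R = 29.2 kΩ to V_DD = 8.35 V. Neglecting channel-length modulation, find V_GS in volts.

V_GS = 1.45 V

With gate tied to drain, V_GS = V_DS ≥ V_GS − V_th, so the device is in saturation.
KCL at the drain: ½ k_n (V_GS − V_th)² = (V_DD − V_GS)/R.
Let x = V_GS − 1.04. Then 41.8 x² + x − 7.31 = 0, giving x = 0.407 V (positive root), so V_GS = 1.45 V.
I_D = (V_DD − V_GS)/R = (8.35 − 1.45) / 29.2 = 0.236 mA.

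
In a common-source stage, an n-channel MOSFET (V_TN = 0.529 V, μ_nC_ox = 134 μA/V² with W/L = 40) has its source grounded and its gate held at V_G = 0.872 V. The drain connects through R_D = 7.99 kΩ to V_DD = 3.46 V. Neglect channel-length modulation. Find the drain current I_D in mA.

I_D = 0.315 mA

V_GS = V_G = 0.872 V, so V_ov = 0.872 − 0.529 = 0.343 V.
k_n = μ_nC_ox · (W/L) = 5.36 mA/V².
Assume saturation: I_D = ½ k_n V_ov² = 0.5 × 5.36 × 0.343² = 0.315 mA, giving V_DS = V_DD − I_D R_D = 3.46 − 0.315 × 7.99 = 0.941 V.
V_DS = 0.941 V ≥ V_ov = 0.343 V, confirming saturation.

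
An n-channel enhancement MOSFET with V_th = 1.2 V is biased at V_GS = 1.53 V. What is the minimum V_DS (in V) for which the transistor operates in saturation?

The boundary between triode and saturation is V_DS = V_GS − V_th = V_ov.
V_ov = 1.53 − 1.2 = 0.33 V.

V_DS,sat = 0.330 V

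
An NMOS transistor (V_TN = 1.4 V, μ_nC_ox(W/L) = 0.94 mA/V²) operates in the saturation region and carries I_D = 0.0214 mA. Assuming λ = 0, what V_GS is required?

In saturation I_D = ½ k_n (V_GS − V_TN)², so V_GS − V_TN = √(2 I_D / k_n) = √(2 × 0.0214 / 0.94) = 0.213 V.
V_GS = 1.4 + 0.213 = 1.61 V.

V_GS = 1.61 V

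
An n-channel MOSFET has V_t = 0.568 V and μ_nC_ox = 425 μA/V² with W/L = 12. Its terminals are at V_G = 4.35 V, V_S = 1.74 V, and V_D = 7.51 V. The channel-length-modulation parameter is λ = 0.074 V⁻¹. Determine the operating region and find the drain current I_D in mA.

Saturation; I_D = 15.2 mA

V_GS = V_G − V_S = 4.35 − 1.74 = 2.61 V; V_DS = V_D − V_S = 7.51 − 1.74 = 5.77 V.
k_n = μ_nC_ox · (W/L) = 5.1 mA/V².
V_ov = V_GS − V_t = 2.61 − 0.568 = 2.04 V.
Since V_DS = 5.77 V ≥ V_ov = 2.04 V, the device is in saturation.
I_D = ½ k_n V_ov² (1 + λ V_DS) = 0.5 × 5.1 × 2.04² × (1 + 0.074 × 5.77) = 15.2 mA.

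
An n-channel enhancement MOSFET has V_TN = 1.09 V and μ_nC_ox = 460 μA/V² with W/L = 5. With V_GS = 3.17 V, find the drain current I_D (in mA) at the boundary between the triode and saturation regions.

At the boundary V_DS = V_ov = V_GS − V_TN = 3.17 − 1.09 = 2.08 V.
k_n = μ_nC_ox · (W/L) = 2.3 mA/V².
I_D = ½ k_n V_ov² = 0.5 × 2.3 × 2.08² = 4.98 mA.

I_D = 4.98 mA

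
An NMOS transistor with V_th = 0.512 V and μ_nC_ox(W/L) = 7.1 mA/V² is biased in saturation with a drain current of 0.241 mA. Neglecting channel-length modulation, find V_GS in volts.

V_GS = 0.773 V

In saturation I_D = ½ k_n (V_GS − V_th)², so V_GS − V_th = √(2 I_D / k_n) = √(2 × 0.241 / 7.1) = 0.261 V.
V_GS = 0.512 + 0.261 = 0.773 V.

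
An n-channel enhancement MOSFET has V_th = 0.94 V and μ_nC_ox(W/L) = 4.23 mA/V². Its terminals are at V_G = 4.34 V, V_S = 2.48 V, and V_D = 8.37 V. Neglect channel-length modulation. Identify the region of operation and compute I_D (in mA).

V_GS = V_G − V_S = 4.34 − 2.48 = 1.86 V; V_DS = V_D − V_S = 8.37 − 2.48 = 5.89 V.
V_ov = V_GS − V_th = 1.86 − 0.94 = 0.92 V.
Since V_DS = 5.89 V ≥ V_ov = 0.92 V, the device is in saturation.
I_D = ½ k_n V_ov² = 0.5 × 4.23 × 0.92² = 1.79 mA.

Saturation; I_D = 1.79 mA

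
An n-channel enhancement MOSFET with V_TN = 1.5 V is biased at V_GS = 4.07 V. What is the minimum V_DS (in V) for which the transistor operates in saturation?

V_DS,sat = 2.57 V

The boundary between triode and saturation is V_DS = V_GS − V_TN = V_ov.
V_ov = 4.07 − 1.5 = 2.57 V.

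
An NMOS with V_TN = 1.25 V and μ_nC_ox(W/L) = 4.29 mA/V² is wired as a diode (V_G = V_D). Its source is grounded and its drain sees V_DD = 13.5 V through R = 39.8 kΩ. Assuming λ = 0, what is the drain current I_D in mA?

I_D = 0.298 mA

With gate tied to drain, V_GS = V_DS ≥ V_GS − V_TN, so the device is in saturation.
KCL at the drain: ½ k_n (V_GS − V_TN)² = (V_DD − V_GS)/R.
Let x = V_GS − 1.25. Then 85.4 x² + x − 12.25 = 0, giving x = 0.373 V (positive root), so V_GS = 1.62 V.
I_D = (V_DD − V_GS)/R = (13.5 − 1.62) / 39.8 = 0.298 mA.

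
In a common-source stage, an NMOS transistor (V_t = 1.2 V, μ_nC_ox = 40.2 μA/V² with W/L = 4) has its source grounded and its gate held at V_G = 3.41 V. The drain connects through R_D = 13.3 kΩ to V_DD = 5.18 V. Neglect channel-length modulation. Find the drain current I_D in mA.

V_GS = V_G = 3.41 V, so V_ov = 3.41 − 1.2 = 2.21 V.
k_n = μ_nC_ox · (W/L) = 0.1608 mA/V².
Assume saturation: I_D = ½ k_n V_ov² = 0.5 × 0.1608 × 2.21² = 0.393 mA, giving V_DS = V_DD − I_D R_D = 5.18 − 0.393 × 13.3 = -0.0427 V.
But -0.0427 V < V_ov = 2.21 V, so the device is actually in triode.
In triode I_D = k_n[V_ov V_DS − ½ V_DS²] and I_D = (V_DD − V_DS)/R_D. Equating: 1.07 V_DS² − 5.726 V_DS + 5.18 = 0, giving V_DS = 1.15 V (the root below V_ov).
I_D = (5.18 − 1.15) / 13.3 = 0.303 mA.

I_D = 0.303 mA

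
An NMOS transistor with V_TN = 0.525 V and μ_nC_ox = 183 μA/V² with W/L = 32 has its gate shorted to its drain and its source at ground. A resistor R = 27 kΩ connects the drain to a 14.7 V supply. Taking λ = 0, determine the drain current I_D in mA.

I_D = 0.510 mA

With gate tied to drain, V_GS = V_DS ≥ V_GS − V_TN, so the device is in saturation.
k_n = μ_nC_ox · (W/L) = 5.856 mA/V².
KCL at the drain: ½ k_n (V_GS − V_TN)² = (V_DD − V_GS)/R.
Let x = V_GS − 0.525. Then 79.1 x² + x − 14.17 = 0, giving x = 0.417 V (positive root), so V_GS = 0.942 V.
I_D = (V_DD − V_GS)/R = (14.7 − 0.942) / 27 = 0.51 mA.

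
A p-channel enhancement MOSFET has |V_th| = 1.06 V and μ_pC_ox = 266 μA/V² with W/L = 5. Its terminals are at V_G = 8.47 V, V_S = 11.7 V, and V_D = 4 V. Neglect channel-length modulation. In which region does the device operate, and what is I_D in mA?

Saturation; I_D = 3.13 mA

V_SG = V_S − V_G = 11.7 − 8.47 = 3.23 V; V_SD = V_S − V_D = 11.7 − 4 = 7.7 V.
k_p = μ_pC_ox · (W/L) = 1.33 mA/V².
V_ov = V_SG − |V_th| = 3.23 − 1.06 = 2.17 V.
Since V_SD = 7.7 V ≥ V_ov = 2.17 V, the device is in saturation.
I_D = ½ k_p V_ov² = 0.5 × 1.33 × 2.17² = 3.13 mA.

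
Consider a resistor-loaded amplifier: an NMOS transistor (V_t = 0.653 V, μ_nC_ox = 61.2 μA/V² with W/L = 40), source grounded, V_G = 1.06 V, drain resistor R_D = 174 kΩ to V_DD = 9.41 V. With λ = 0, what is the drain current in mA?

I_D = 0.0537 mA

V_GS = V_G = 1.06 V, so V_ov = 1.06 − 0.653 = 0.407 V.
k_n = μ_nC_ox · (W/L) = 2.448 mA/V².
Assume saturation: I_D = ½ k_n V_ov² = 0.5 × 2.448 × 0.407² = 0.203 mA, giving V_DS = V_DD − I_D R_D = 9.41 − 0.203 × 174 = -25.9 V.
But -25.9 V < V_ov = 0.407 V, so the device is actually in triode.
In triode I_D = k_n[V_ov V_DS − ½ V_DS²] and I_D = (V_DD − V_DS)/R_D. Equating: 213 V_DS² − 174.4 V_DS + 9.41 = 0, giving V_DS = 0.0581 V (the root below V_ov).
I_D = (9.41 − 0.0581) / 174 = 0.0537 mA.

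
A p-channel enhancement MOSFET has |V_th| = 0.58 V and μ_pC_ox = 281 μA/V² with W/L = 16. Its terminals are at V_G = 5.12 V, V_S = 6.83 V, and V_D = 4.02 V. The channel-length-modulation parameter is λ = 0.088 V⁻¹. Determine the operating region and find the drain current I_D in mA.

V_SG = V_S − V_G = 6.83 − 5.12 = 1.71 V; V_SD = V_S − V_D = 6.83 − 4.02 = 2.81 V.
k_p = μ_pC_ox · (W/L) = 4.496 mA/V².
V_ov = V_SG − |V_th| = 1.71 − 0.58 = 1.13 V.
Since V_SD = 2.81 V ≥ V_ov = 1.13 V, the device is in saturation.
I_D = ½ k_p V_ov² (1 + λ V_SD) = 0.5 × 4.496 × 1.13² × (1 + 0.088 × 2.81) = 3.58 mA.

Saturation; I_D = 3.58 mA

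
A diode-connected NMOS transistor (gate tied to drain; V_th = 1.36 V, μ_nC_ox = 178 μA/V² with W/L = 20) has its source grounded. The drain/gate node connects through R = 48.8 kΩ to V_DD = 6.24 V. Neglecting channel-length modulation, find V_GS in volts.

V_GS = 1.59 V

With gate tied to drain, V_GS = V_DS ≥ V_GS − V_th, so the device is in saturation.
k_n = μ_nC_ox · (W/L) = 3.56 mA/V².
KCL at the drain: ½ k_n (V_GS − V_th)² = (V_DD − V_GS)/R.
Let x = V_GS − 1.36. Then 86.9 x² + x − 4.88 = 0, giving x = 0.231 V (positive root), so V_GS = 1.59 V.
I_D = (V_DD − V_GS)/R = (6.24 − 1.59) / 48.8 = 0.0953 mA.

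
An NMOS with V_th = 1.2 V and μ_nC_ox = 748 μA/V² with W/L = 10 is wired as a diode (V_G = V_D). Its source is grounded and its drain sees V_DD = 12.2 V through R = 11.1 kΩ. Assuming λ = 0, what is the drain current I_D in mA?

I_D = 0.946 mA

With gate tied to drain, V_GS = V_DS ≥ V_GS − V_th, so the device is in saturation.
k_n = μ_nC_ox · (W/L) = 7.48 mA/V².
KCL at the drain: ½ k_n (V_GS − V_th)² = (V_DD − V_GS)/R.
Let x = V_GS − 1.2. Then 41.5 x² + x − 11 = 0, giving x = 0.503 V (positive root), so V_GS = 1.7 V.
I_D = (V_DD − V_GS)/R = (12.2 − 1.7) / 11.1 = 0.946 mA.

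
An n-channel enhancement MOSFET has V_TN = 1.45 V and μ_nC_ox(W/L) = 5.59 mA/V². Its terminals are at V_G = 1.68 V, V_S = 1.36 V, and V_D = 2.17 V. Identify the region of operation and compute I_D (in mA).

V_GS = V_G − V_S = 1.68 − 1.36 = 0.32 V; V_DS = V_D − V_S = 2.17 − 1.36 = 0.81 V.
V_GS = 0.32 V < V_TN = 1.45 V, so the transistor is in cutoff.

Cutoff; I_D = 0 mA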